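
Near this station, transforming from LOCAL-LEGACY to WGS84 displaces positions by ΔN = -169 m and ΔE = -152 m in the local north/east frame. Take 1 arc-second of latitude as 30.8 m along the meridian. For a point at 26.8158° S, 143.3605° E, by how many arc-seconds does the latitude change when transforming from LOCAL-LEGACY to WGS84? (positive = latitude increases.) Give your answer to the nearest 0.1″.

Δφ = -5.5″

1″ of latitude = 30.80 m, so Δφ = -169.0 / 30.80 = -5.487″.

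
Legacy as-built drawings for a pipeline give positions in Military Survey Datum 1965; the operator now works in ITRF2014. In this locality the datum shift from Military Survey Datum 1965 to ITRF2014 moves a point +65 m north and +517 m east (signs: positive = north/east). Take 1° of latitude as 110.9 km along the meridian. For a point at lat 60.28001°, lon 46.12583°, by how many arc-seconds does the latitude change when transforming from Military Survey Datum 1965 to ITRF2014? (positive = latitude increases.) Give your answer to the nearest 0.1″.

1° of latitude = 110.9 km, so Δφ = 65.0 / 110900 = 0.0005861° = 2.110″.

Δφ = 2.1″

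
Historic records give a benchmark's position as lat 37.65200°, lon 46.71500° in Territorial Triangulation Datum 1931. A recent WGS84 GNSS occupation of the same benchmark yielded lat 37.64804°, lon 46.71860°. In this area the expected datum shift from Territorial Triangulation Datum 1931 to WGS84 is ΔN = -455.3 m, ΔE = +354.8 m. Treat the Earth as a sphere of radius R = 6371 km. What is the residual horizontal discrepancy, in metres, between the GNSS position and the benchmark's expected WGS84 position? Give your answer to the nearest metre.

41 m

Observed coordinate differences: Δφ = -0.00396°, Δλ = +0.00360°.
Converting to metres (1° lat = 111195 m, cos φ = 0.791736): observed ΔN = -440.3 m, observed ΔE = 316.9 m.
Subtracting the expected shift leaves a residual of -440.3 − (-455.3) = 15.0 m north and 316.9 − (354.8) = -37.9 m east.
Residual distance = √(15.0² + (-37.9)²) = 40.7 m.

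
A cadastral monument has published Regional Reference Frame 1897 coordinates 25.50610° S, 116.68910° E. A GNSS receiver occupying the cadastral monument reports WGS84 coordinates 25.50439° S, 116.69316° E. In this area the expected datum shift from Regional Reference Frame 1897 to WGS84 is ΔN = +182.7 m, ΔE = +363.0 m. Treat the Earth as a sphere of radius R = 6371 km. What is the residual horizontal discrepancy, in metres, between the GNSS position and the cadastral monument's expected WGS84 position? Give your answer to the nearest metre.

Observed coordinate differences: Δφ = +0.00171°, Δλ = +0.00406°.
Converting to metres (1° lat = 111195 m, cos φ = 0.902539): observed ΔN = 190.1 m, observed ΔE = 407.5 m.
Subtracting the expected shift leaves a residual of 190.1 − (182.7) = 7.4 m north and 407.5 − (363.0) = 44.5 m east.
Residual distance = √(7.4² + 44.5²) = 45.1 m.

45 m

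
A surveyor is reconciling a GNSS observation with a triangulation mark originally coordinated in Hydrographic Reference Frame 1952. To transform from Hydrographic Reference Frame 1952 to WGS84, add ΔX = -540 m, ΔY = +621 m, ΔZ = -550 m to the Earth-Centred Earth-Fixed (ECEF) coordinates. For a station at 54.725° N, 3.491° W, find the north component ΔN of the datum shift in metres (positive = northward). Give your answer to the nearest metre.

At φ = 54.725°, λ = -3.491°: sin φ = 0.816390, cos φ = 0.577501, sin λ = -0.060892, cos λ = 0.998144.
ΔN = −sin φ cos λ·ΔX − sin φ sin λ·ΔY + cos φ·ΔZ = −(0.816390)(0.998144)(-540) − (0.816390)(-0.060892)(621) + (0.577501)(-550) = 153.28 m.

ΔN = 153 m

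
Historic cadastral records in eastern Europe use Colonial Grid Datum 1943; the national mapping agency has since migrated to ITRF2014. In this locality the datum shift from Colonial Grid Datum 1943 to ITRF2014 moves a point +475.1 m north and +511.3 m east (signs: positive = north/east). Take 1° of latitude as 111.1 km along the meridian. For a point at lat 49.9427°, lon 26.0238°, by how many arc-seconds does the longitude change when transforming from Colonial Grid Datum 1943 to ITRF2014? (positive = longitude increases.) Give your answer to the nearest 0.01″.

At latitude 49.9427°, cos φ = 0.643553.
1° of longitude at this latitude = 111.1 × cos φ = 71.50 km, so Δλ = 511.3 / 71498.8 = 0.0071512° = 25.744″.

Δλ = 25.74″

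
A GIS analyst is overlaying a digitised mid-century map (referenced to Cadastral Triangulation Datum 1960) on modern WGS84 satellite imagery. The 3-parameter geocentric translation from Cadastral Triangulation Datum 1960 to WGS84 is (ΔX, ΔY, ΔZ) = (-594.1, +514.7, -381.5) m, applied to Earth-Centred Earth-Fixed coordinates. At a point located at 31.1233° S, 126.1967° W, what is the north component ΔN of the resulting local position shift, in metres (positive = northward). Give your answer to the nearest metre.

ΔN = -360 m

The local north axis is (−sin φ cos λ, −sin φ sin λ, cos φ), giving ΔN = 181.349 − 214.692 − 326.586 = -359.93 m.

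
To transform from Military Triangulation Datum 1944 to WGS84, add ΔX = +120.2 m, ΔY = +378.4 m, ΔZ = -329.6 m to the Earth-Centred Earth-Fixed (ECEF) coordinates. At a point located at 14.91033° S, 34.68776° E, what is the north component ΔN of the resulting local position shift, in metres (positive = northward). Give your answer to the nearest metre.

At φ = -14.91033°, λ = 34.68776°: sin φ = -0.257307, cos φ = 0.966330, sin λ = 0.569104, cos λ = 0.822266.
ΔN = −sin φ cos λ·ΔX − sin φ sin λ·ΔY + cos φ·ΔZ = −(-0.257307)(0.822266)(120.2) − (-0.257307)(0.569104)(378.4) + (0.966330)(-329.6) = -237.66 m.

ΔN = -238 m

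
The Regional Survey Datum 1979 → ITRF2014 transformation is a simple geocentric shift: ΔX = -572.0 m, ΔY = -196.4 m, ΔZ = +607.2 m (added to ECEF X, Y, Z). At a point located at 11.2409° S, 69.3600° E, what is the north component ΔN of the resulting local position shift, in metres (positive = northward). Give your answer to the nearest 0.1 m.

At φ = -11.2409°, λ = 69.3600°: sin φ = -0.194935, cos φ = 0.980816, sin λ = 0.935814, cos λ = 0.352495.
ΔN = −sin φ cos λ·ΔX − sin φ sin λ·ΔY + cos φ·ΔZ = −(-0.194935)(0.352495)(-572.0) − (-0.194935)(0.935814)(-196.4) + (0.980816)(607.2) = 520.42 m.

ΔN = 520.4 m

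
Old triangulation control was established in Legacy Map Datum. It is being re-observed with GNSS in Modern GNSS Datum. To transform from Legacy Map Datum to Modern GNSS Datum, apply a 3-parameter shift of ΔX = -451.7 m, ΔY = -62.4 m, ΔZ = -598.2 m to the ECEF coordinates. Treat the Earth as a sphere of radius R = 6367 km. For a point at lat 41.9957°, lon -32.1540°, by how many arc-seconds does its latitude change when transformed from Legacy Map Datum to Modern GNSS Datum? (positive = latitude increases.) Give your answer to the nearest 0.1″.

Δφ = -6.8″

sin φ = 0.669075, cos φ = 0.743195, sin λ = -0.532197, cos λ = 0.846621.
North component: ΔN = −sin φ cos λ·ΔX − sin φ sin λ·ΔY + cos φ·ΔZ = −(0.669075)(0.846621)(-451.7) − (0.669075)(-0.532197)(-62.4) + (0.743195)(-598.2) = -210.93 m.
1° of latitude spans πR/180 = 111125 m, so Δφ = -210.93 / 111125 × 3600 = -6.833″.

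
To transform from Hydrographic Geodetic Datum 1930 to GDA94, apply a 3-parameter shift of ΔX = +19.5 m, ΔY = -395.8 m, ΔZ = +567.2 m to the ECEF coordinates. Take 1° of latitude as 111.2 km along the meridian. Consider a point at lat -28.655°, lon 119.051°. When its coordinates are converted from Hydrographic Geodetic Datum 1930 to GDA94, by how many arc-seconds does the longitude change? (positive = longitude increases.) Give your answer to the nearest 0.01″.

Δλ = 6.46″

sin φ = -0.479534, cos φ = 0.877523, sin λ = 0.874188, cos λ = -0.485588.
East component: ΔE = −sin λ·ΔX + cos λ·ΔY = −(0.874188)(19.5) + (-0.485588)(-395.8) = 175.15 m.
1° of latitude spans 111200 m; at latitude φ, 1° of longitude spans that × cos φ = 97580.6 m, so Δλ = 175.15 / 97580.6 × 3600 = 6.462″.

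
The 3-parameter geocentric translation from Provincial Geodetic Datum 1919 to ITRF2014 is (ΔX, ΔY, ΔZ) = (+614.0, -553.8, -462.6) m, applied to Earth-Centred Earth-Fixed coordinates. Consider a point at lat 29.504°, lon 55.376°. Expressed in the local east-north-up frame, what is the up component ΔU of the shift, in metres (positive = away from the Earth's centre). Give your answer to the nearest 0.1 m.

ΔU = -320.8 m

The local up (radial) axis is (cos φ cos λ, cos φ sin λ, sin φ), giving ΔU = 303.627 − 396.624 − 227.823 = -320.82 m.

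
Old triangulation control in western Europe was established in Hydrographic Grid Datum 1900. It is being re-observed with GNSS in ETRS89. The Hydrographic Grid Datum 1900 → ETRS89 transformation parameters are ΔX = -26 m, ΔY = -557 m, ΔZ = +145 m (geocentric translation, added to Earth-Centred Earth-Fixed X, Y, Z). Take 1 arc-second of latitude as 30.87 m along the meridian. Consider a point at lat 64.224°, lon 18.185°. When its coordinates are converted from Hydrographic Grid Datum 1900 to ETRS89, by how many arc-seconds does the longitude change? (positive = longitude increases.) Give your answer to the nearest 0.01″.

Δλ = -38.82″

sin φ = 0.900501, cos φ = 0.434854, sin λ = 0.312086, cos λ = 0.950054.
East component: ΔE = −sin λ·ΔX + cos λ·ΔY = −(0.312086)(-26) + (0.950054)(-557) = -521.07 m.
1° of latitude spans 3600 × 30.87 = 111132 m; at latitude φ, 1° of longitude spans that × cos φ = 48326.2 m, so Δλ = -521.07 / 48326.2 × 3600 = -38.816″.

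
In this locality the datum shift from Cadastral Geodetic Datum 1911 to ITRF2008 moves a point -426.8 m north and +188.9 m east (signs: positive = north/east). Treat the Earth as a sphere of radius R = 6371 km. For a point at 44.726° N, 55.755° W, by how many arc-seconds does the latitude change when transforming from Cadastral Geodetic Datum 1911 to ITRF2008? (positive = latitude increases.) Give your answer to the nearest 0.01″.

Δφ = -13.82″

On a sphere of radius R, 1 rad of latitude = R, so Δφ = ΔN / R = -426.8 / 6371000 = -6.6991e-05 rad = -13.818″.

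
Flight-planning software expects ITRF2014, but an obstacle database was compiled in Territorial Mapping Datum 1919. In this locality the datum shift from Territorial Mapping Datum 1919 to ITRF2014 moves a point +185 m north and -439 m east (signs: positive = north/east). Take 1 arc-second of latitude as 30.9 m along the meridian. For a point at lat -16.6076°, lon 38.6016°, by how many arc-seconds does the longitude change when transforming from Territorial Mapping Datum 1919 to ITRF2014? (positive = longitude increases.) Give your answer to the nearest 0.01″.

At latitude -16.6076°, cos φ = 0.958285.
1″ of longitude at this latitude = 30.90 × cos φ = 29.6110 m, so Δλ = -439.0 / 29.6110 = -14.826″.

Δλ = -14.83″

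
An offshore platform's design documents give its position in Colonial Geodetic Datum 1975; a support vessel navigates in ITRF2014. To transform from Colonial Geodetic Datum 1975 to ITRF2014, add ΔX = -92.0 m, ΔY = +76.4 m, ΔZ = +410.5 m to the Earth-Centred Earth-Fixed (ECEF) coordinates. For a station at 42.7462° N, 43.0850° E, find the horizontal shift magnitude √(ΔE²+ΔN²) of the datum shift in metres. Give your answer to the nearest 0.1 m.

The local east axis at (φ, λ) is (−sin λ, cos λ, 0), so ΔE = −sin(43.0850°)·(-92.0) + cos(43.0850°)·76.4 = 118.64 m.
The local north axis is (−sin φ cos λ, −sin φ sin λ, cos φ), giving ΔN = 45.606 − 35.422 + 301.458 = 311.64 m.
Horizontal magnitude = √(ΔE² + ΔN²) = √(118.64² + 311.64²) = 333.46 m.

333.5 m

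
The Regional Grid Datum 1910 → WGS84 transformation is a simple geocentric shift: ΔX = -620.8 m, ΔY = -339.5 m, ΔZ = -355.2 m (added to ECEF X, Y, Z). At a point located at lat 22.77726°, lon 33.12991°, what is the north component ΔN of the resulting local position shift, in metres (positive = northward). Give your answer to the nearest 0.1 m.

ΔN = -54.4 m

At φ = 22.77726°, λ = 33.12991°: sin φ = 0.387150, cos φ = 0.922017, sin λ = 0.546539, cos λ = 0.837434.
ΔN = −sin φ cos λ·ΔX − sin φ sin λ·ΔY + cos φ·ΔZ = −(0.387150)(0.837434)(-620.8) − (0.387150)(0.546539)(-339.5) + (0.922017)(-355.2) = -54.39 m.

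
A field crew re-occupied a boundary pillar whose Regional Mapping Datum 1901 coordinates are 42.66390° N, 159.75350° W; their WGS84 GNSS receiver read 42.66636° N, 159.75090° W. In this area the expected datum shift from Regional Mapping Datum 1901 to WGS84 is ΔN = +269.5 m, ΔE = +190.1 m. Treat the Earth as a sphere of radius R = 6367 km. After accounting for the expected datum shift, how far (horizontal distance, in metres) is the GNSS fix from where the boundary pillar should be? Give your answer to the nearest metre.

Observed coordinate differences: Δφ = +0.00246°, Δλ = +0.00260°.
Converting to metres (1° lat = 111125 m, cos φ = 0.735342): observed ΔN = 273.4 m, observed ΔE = 212.5 m.
Subtracting the expected shift leaves a residual of 273.4 − (269.5) = 3.9 m north and 212.5 − (190.1) = 22.4 m east.
Residual distance = √(3.9² + 22.4²) = 22.7 m.

23 m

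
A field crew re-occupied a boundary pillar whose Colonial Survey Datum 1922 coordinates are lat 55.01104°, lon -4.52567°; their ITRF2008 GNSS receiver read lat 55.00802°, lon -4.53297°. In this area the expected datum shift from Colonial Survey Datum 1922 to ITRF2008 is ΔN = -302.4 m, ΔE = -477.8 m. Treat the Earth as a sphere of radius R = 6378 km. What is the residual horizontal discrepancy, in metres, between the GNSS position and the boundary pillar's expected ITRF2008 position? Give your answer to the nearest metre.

Observed coordinate differences: Δφ = -0.00302°, Δλ = -0.00730°.
Converting to metres (1° lat = 111317 m, cos φ = 0.573419): observed ΔN = -336.2 m, observed ΔE = -466.0 m.
Subtracting the expected shift leaves a residual of -336.2 − (-302.4) = -33.8 m north and -466.0 − (-477.8) = 11.8 m east.
Residual distance = √((-33.8)² + 11.8²) = 35.8 m.

36 m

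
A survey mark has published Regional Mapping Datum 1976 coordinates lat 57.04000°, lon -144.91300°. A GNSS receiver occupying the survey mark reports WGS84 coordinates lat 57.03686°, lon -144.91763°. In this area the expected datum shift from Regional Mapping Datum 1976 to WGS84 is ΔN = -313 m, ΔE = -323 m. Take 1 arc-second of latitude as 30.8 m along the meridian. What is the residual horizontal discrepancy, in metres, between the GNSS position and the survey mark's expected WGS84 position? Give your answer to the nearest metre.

Observed coordinate differences: Δφ = -0.00314°, Δλ = -0.00463°.
Converting to metres (1° lat = 110880 m, cos φ = 0.544053): observed ΔN = -348.2 m, observed ΔE = -279.3 m.
Subtracting the expected shift leaves a residual of -348.2 − (-313) = -35.2 m north and -279.3 − (-323) = 43.7 m east.
Residual distance = √((-35.2)² + 43.7²) = 56.1 m.

56 m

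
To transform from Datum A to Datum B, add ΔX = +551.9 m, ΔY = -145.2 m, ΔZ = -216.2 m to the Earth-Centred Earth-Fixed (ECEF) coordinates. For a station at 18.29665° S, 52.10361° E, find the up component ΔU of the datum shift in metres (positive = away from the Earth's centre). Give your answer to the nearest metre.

The local up (radial) axis is (cos φ cos λ, cos φ sin λ, sin φ), giving ΔU = 321.858 − 108.788 + 67.873 = 280.94 m.

ΔU = 281 m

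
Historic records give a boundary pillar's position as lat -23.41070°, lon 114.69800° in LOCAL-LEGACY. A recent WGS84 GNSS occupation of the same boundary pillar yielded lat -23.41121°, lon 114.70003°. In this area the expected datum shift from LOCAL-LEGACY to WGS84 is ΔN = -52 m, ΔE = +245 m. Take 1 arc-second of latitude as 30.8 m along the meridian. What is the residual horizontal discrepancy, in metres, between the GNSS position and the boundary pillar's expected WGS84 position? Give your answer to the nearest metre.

39 m

Observed coordinate differences: Δφ = -0.00051°, Δλ = +0.00203°.
Converting to metres (1° lat = 110880 m, cos φ = 0.917680): observed ΔN = -56.5 m, observed ΔE = 206.6 m.
Subtracting the expected shift leaves a residual of -56.5 − (-52) = -4.5 m north and 206.6 − (245) = -38.4 m east.
Residual distance = √((-4.5)² + (-38.4)²) = 38.7 m.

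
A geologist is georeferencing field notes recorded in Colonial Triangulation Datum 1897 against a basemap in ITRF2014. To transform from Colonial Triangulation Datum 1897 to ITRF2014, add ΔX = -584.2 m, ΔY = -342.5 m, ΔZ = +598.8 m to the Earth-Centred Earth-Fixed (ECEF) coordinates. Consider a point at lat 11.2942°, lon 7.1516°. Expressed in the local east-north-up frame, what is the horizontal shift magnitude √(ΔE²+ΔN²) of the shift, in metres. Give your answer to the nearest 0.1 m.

757.7 m

At φ = 11.2942°, λ = 7.1516°: sin φ = 0.195847, cos φ = 0.980634, sin λ = 0.124495, cos λ = 0.992220.
ΔE = −sin λ·ΔX + cos λ·ΔY = −(0.124495)·(-584.2) + (0.992220)·(-342.5) = -267.11 m.
ΔN = −sin φ cos λ·ΔX − sin φ sin λ·ΔY + cos φ·ΔZ = −(0.195847)(0.992220)(-584.2) − (0.195847)(0.124495)(-342.5) + (0.980634)(598.8) = 709.08 m.
Horizontal magnitude = √(ΔE² + ΔN²) = √((-267.11)² + 709.08²) = 757.72 m.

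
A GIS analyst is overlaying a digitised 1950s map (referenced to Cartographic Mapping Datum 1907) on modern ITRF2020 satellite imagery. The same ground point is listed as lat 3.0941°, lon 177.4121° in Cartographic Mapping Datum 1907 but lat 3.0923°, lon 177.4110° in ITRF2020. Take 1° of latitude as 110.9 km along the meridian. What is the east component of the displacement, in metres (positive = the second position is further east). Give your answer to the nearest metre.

ΔE = -122 m

Δφ = 3.0923° − 3.0941° = -0.0018°; Δλ = 177.4110° − 177.4121° = -0.0011°.
ΔN = Δφ × 110900 = -199.6 m; ΔE = Δλ × 110900 × cos(3.0941°) = -0.0011 × 110900 × 0.998542 = -121.8 m.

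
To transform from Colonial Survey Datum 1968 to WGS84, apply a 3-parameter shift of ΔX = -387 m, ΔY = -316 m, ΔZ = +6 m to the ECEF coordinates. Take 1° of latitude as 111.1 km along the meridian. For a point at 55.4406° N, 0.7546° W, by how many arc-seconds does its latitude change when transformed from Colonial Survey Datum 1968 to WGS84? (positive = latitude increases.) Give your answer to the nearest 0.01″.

sin φ = 0.823539, cos φ = 0.567260, sin λ = -0.013170, cos λ = 0.999913.
North component: ΔN = −sin φ cos λ·ΔX − sin φ sin λ·ΔY + cos φ·ΔZ = −(0.823539)(0.999913)(-387) − (0.823539)(-0.013170)(-316) + (0.567260)(6) = 318.66 m.
1° of latitude spans 111100 m, so Δφ = 318.66 / 111100 × 3600 = 10.326″.

Δφ = 10.33″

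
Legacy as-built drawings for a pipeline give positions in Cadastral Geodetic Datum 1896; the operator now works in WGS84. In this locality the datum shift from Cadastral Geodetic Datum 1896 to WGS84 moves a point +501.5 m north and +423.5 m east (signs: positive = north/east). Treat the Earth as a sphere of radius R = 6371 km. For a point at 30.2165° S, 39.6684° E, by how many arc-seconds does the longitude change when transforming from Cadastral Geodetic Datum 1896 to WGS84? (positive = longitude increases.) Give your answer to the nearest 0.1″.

At latitude -30.2165°, cos φ = 0.864130.
One radian of longitude at latitude φ spans R cos φ, so Δλ = ΔE / (R cos φ) = 423.5 / (6371000 × 0.864130) = 7.6925e-05 rad = 15.867″.

Δλ = 15.9″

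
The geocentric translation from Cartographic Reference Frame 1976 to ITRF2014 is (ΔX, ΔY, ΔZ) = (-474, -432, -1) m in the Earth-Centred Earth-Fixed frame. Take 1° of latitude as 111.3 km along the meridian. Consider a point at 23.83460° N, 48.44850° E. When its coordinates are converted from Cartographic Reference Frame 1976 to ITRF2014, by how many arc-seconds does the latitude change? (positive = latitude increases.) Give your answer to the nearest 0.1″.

sin φ = 0.404098, cos φ = 0.914716, sin λ = 0.748360, cos λ = 0.663293.
North component: ΔN = −sin φ cos λ·ΔX − sin φ sin λ·ΔY + cos φ·ΔZ = −(0.404098)(0.663293)(-474) − (0.404098)(0.748360)(-432) + (0.914716)(-1) = 256.78 m.
1° of latitude spans 111300 m, so Δφ = 256.78 / 111300 × 3600 = 8.305″.

Δφ = 8.3″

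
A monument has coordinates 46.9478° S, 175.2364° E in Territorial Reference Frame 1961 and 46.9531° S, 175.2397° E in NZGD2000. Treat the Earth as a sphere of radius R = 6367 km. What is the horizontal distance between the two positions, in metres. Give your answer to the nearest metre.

640 m

Δφ = -46.9531° − -46.9478° = -0.0053°; Δλ = 175.2397° − 175.2364° = +0.0033°.
1° along a meridian = πR/180 = 111125 m.
ΔN = Δφ × 111125 = -589.0 m; ΔE = Δλ × 111125 × cos(-46.9478°) = +0.0033 × 111125 × 0.682664 = 250.3 m.
Distance = √(ΔE² + ΔN²) = √(250.3² + (-589.0)²) = 640.0 m.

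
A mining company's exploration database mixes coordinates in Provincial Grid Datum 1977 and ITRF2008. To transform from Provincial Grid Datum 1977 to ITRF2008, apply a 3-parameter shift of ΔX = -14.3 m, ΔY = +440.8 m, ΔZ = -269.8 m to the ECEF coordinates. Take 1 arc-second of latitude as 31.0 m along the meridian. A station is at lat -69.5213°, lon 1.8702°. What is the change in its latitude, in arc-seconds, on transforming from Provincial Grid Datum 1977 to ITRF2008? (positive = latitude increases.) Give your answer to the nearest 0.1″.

sin φ = -0.936802, cos φ = 0.349859, sin λ = 0.032635, cos λ = 0.999467.
North component: ΔN = −sin φ cos λ·ΔX − sin φ sin λ·ΔY + cos φ·ΔZ = −(-0.936802)(0.999467)(-14.3) − (-0.936802)(0.032635)(440.8) + (0.349859)(-269.8) = -94.30 m.
1° of latitude spans 3600 × 31.00 = 111600 m, so Δφ = -94.30 / 111600 × 3600 = -3.042″.

Δφ = -3.0″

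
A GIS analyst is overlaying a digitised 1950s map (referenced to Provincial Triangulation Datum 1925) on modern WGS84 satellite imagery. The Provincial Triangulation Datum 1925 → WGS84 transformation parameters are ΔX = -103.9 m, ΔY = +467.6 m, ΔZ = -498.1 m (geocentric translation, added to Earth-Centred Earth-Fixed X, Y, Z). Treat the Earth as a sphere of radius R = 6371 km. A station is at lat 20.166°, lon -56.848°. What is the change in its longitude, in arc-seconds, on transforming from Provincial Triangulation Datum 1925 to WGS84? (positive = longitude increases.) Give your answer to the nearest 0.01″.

Δλ = 5.82″

sin φ = 0.344741, cos φ = 0.938698, sin λ = -0.837223, cos λ = 0.546862.
East component: ΔE = −sin λ·ΔX + cos λ·ΔY = −(-0.837223)(-103.9) + (0.546862)(467.6) = 168.73 m.
1° of latitude spans πR/180 = 111195 m; at latitude φ, 1° of longitude spans that × cos φ = 104378.4 m, so Δλ = 168.73 / 104378.4 × 3600 = 5.819″.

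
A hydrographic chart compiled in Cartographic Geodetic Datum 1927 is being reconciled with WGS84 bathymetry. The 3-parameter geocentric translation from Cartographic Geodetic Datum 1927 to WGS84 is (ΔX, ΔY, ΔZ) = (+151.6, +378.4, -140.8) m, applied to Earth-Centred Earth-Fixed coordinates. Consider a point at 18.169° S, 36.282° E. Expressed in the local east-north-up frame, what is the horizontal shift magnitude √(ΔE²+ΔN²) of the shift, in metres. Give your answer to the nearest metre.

217 m

At φ = -18.169°, λ = 36.282°: sin φ = -0.311821, cos φ = 0.950141, sin λ = 0.591760, cos λ = 0.806114.
ΔE = −sin λ·ΔX + cos λ·ΔY = −(0.591760)·(151.6) + (0.806114)·(378.4) = 215.32 m.
ΔN = −sin φ cos λ·ΔX − sin φ sin λ·ΔY + cos φ·ΔZ = −(-0.311821)(0.806114)(151.6) − (-0.311821)(0.591760)(378.4) + (0.950141)(-140.8) = -25.85 m.
Horizontal magnitude = √(ΔE² + ΔN²) = √(215.32² + (-25.85)²) = 216.87 m.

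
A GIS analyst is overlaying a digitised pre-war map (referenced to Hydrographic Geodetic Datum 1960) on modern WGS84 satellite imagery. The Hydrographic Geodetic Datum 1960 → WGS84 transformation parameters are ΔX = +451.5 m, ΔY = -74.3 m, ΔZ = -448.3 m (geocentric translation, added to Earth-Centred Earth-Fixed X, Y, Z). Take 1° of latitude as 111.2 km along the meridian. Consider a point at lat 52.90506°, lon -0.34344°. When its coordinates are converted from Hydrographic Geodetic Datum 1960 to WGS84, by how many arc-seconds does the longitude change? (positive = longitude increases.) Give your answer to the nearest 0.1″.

Δλ = -3.8″

sin φ = 0.797637, cos φ = 0.603138, sin λ = -0.005994, cos λ = 0.999982.
East component: ΔE = −sin λ·ΔX + cos λ·ΔY = −(-0.005994)(451.5) + (0.999982)(-74.3) = -71.59 m.
1° of latitude spans 111200 m; at latitude φ, 1° of longitude spans that × cos φ = 67068.9 m, so Δλ = -71.59 / 67068.9 × 3600 = -3.843″.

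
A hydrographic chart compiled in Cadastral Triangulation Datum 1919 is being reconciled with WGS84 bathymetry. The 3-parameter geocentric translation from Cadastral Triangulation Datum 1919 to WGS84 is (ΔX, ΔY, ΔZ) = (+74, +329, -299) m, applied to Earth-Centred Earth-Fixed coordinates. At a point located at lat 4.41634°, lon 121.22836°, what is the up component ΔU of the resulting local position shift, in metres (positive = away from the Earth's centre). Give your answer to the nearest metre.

ΔU = 219 m

The local up (radial) axis is (cos φ cos λ, cos φ sin λ, sin φ), giving ΔU = -38.251 + 280.495 − 23.024 = 219.22 m.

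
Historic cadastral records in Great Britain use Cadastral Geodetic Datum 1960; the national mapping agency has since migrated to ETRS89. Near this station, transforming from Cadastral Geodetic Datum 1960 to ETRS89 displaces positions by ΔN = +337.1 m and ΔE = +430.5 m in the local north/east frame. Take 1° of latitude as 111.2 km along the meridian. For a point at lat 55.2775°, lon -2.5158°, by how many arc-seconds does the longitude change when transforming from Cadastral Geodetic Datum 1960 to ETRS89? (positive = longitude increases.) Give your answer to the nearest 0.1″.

At latitude 55.2775°, cos φ = 0.569602.
1° of longitude at this latitude = 111.2 × cos φ = 63.34 km, so Δλ = 430.5 / 63339.8 = 0.0067967° = 24.468″.

Δλ = 24.5″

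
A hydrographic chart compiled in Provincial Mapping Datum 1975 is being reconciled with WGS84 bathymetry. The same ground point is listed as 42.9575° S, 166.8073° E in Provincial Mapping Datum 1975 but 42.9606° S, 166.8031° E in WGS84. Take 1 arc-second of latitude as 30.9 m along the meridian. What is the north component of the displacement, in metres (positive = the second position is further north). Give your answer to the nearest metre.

Δφ = -42.9606° − -42.9575° = -0.0031°; Δλ = 166.8031° − 166.8073° = -0.0042°.
1° of latitude = 3600 × 30.90 = 111240 m.
ΔN = Δφ × 111240 = -344.8 m; ΔE = Δλ × 111240 × cos(-42.9575°) = -0.0042 × 111240 × 0.731859 = -341.9 m.

ΔN = -345 m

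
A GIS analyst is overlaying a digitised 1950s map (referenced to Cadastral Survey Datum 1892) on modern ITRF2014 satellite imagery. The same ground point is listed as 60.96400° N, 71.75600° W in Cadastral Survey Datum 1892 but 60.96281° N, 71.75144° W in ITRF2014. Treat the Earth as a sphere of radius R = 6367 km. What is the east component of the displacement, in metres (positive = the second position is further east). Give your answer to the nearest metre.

Δφ = 60.96281° − 60.96400° = -0.00119°; Δλ = -71.75144° − -71.75600° = +0.00456°.
1° along a meridian = πR/180 = 111125 m.
ΔN = Δφ × 111125 = -132.2 m; ΔE = Δλ × 111125 × cos(60.96400°) = +0.00456 × 111125 × 0.485359 = 245.9 m.

ΔE = 246 m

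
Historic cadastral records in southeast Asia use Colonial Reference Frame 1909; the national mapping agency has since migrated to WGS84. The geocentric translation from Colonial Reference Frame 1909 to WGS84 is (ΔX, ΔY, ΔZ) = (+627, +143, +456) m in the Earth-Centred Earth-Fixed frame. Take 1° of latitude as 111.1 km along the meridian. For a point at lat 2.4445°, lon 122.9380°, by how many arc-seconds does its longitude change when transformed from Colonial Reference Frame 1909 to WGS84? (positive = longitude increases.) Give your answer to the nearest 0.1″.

Δλ = -19.6″

sin φ = 0.042652, cos φ = 0.999090, sin λ = 0.839259, cos λ = -0.543731.
East component: ΔE = −sin λ·ΔX + cos λ·ΔY = −(0.839259)(627) + (-0.543731)(143) = -603.97 m.
1° of latitude spans 111100 m; at latitude φ, 1° of longitude spans that × cos φ = 110998.9 m, so Δλ = -603.97 / 110998.9 × 3600 = -19.588″.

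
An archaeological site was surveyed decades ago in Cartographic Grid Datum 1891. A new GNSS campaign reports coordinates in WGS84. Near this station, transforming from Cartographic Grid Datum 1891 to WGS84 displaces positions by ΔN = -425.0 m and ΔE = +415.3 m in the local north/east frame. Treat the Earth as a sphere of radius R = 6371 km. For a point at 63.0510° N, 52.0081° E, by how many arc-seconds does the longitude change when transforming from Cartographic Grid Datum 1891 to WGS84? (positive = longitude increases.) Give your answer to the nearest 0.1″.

Δλ = 29.7″

At latitude 63.0510°, cos φ = 0.453197.
One radian of longitude at latitude φ spans R cos φ, so Δλ = ΔE / (R cos φ) = 415.3 / (6371000 × 0.453197) = 1.4384e-04 rad = 29.668″.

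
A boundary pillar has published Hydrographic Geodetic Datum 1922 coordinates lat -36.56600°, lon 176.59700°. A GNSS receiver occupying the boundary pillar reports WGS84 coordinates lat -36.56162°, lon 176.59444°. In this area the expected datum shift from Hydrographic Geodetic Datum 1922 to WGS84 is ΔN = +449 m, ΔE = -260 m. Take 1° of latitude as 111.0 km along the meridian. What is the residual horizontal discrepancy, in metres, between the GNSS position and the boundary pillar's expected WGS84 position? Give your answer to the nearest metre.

49 m

Observed coordinate differences: Δφ = +0.00438°, Δλ = -0.00256°.
Converting to metres (1° lat = 111000 m, cos φ = 0.803171): observed ΔN = 486.2 m, observed ΔE = -228.2 m.
Subtracting the expected shift leaves a residual of 486.2 − (449) = 37.2 m north and -228.2 − (-260) = 31.8 m east.
Residual distance = √(37.2² + 31.8²) = 48.9 m.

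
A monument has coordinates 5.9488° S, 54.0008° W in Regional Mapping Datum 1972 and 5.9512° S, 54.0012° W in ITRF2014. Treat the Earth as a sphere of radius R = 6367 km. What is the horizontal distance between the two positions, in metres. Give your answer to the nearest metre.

Δφ = -5.9512° − -5.9488° = -0.0024°; Δλ = -54.0012° − -54.0008° = -0.0004°.
1° along a meridian = πR/180 = 111125 m.
ΔN = Δφ × 111125 = -266.7 m; ΔE = Δλ × 111125 × cos(-5.9488°) = -0.0004 × 111125 × 0.994615 = -44.2 m.
Distance = √(ΔE² + ΔN²) = √((-44.2)² + (-266.7)²) = 270.3 m.

270 m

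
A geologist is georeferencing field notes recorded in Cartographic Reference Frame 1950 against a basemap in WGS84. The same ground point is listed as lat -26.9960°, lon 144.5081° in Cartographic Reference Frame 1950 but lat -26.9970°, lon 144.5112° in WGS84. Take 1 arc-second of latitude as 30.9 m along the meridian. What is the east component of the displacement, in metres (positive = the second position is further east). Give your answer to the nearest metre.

Δφ = -26.9970° − -26.9960° = -0.0010°; Δλ = 144.5112° − 144.5081° = +0.0031°.
1° of latitude = 3600 × 30.90 = 111240 m.
ΔN = Δφ × 111240 = -111.2 m; ΔE = Δλ × 111240 × cos(-26.9960°) = +0.0031 × 111240 × 0.891038 = 307.3 m.

ΔE = 307 m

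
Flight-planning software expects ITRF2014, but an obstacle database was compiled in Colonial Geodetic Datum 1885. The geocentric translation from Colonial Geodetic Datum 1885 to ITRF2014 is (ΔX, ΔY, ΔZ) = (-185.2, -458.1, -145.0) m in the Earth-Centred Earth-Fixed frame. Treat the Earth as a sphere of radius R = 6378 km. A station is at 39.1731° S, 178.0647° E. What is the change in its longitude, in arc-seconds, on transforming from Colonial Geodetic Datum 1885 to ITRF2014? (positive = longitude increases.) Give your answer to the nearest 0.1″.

Δλ = 19.4″

sin φ = -0.631665, cos φ = 0.775241, sin λ = 0.033771, cos λ = -0.999430.
East component: ΔE = −sin λ·ΔX + cos λ·ΔY = −(0.033771)(-185.2) + (-0.999430)(-458.1) = 464.09 m.
1° of latitude spans πR/180 = 111317 m; at latitude φ, 1° of longitude spans that × cos φ = 86297.6 m, so Δλ = 464.09 / 86297.6 × 3600 = 19.360″.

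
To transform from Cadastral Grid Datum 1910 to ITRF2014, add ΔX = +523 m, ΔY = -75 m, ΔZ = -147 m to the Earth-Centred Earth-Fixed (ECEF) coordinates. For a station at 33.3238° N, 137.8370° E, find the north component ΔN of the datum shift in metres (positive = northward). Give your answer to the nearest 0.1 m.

ΔN = 117.8 m

The local north axis is (−sin φ cos λ, −sin φ sin λ, cos φ), giving ΔN = 212.973 + 27.657 − 122.830 = 117.80 m.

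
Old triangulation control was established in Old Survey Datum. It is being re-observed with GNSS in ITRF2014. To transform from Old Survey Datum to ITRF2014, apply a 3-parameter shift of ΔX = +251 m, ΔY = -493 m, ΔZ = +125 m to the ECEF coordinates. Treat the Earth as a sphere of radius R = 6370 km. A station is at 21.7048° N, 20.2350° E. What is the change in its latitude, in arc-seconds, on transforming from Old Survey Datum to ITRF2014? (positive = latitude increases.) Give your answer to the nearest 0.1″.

sin φ = 0.369825, cos φ = 0.929102, sin λ = 0.345871, cos λ = 0.938282.
North component: ΔN = −sin φ cos λ·ΔX − sin φ sin λ·ΔY + cos φ·ΔZ = −(0.369825)(0.938282)(251) − (0.369825)(0.345871)(-493) + (0.929102)(125) = 92.10 m.
1° of latitude spans πR/180 = 111177 m, so Δφ = 92.10 / 111177 × 3600 = 2.982″.

Δφ = 3.0″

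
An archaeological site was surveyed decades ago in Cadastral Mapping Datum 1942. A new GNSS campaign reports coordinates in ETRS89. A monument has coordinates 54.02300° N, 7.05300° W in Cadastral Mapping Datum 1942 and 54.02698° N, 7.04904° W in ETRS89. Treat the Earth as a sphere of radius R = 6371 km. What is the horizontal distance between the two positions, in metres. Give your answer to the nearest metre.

513 m

Δφ = 54.02698° − 54.02300° = +0.00398°; Δλ = -7.04904° − -7.05300° = +0.00396°.
1° along a meridian = πR/180 = 111195 m.
ΔN = Δφ × 111195 = 442.6 m; ΔE = Δλ × 111195 × cos(54.02300°) = +0.00396 × 111195 × 0.587460 = 258.7 m.
Distance = √(ΔE² + ΔN²) = √(258.7² + 442.6²) = 512.6 m.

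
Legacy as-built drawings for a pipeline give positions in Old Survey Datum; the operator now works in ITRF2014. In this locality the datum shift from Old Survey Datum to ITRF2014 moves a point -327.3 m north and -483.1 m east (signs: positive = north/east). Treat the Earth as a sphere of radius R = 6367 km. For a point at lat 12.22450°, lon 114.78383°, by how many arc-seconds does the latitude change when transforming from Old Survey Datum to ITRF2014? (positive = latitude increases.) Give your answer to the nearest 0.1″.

Δφ = -10.6″

On a sphere of radius R, 1 rad of latitude = R, so Δφ = ΔN / R = -327.3 / 6367000 = -5.1406e-05 rad = -10.603″.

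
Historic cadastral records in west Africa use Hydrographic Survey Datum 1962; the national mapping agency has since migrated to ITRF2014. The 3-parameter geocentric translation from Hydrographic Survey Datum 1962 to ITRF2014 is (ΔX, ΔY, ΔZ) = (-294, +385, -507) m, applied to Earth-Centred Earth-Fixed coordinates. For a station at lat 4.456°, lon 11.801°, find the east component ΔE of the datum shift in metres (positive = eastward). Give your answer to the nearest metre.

ΔE = 437 m

At φ = 4.456°, λ = 11.801°: sin φ = 0.077693, cos φ = 0.996977, sin λ = 0.204513, cos λ = 0.978864.
ΔE = −sin λ·ΔX + cos λ·ΔY = −(0.204513)·(-294) + (0.978864)·(385) = 436.99 m.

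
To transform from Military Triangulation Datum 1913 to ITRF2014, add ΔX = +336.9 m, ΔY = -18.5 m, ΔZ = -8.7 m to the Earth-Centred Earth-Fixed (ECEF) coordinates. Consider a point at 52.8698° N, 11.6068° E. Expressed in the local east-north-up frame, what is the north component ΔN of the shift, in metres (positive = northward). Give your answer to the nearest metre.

At φ = 52.8698°, λ = 11.6068°: sin φ = 0.797266, cos φ = 0.603628, sin λ = 0.201194, cos λ = 0.979551.
ΔN = −sin φ cos λ·ΔX − sin φ sin λ·ΔY + cos φ·ΔZ = −(0.797266)(0.979551)(336.9) − (0.797266)(0.201194)(-18.5) + (0.603628)(-8.7) = -265.39 m.

ΔN = -265 m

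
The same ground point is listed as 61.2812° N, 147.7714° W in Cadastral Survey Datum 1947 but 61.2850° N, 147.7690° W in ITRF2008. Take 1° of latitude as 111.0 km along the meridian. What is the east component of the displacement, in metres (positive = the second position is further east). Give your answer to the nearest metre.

ΔE = 128 m

Δφ = 61.2850° − 61.2812° = +0.0038°; Δλ = -147.7690° − -147.7714° = +0.0024°.
ΔN = Δφ × 111000 = 421.8 m; ΔE = Δλ × 111000 × cos(61.2812°) = +0.0024 × 111000 × 0.480511 = 128.0 m.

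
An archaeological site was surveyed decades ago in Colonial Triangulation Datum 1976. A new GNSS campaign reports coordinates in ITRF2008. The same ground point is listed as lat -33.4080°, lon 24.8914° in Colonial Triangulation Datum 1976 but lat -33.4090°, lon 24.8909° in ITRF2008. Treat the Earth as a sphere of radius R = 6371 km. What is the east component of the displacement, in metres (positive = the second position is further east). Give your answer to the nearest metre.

Δφ = -33.4090° − -33.4080° = -0.0010°; Δλ = 24.8909° − 24.8914° = -0.0005°.
1° along a meridian = πR/180 = 111195 m.
ΔN = Δφ × 111195 = -111.2 m; ΔE = Δλ × 111195 × cos(-33.4080°) = -0.0005 × 111195 × 0.834771 = -46.4 m.

ΔE = -46 m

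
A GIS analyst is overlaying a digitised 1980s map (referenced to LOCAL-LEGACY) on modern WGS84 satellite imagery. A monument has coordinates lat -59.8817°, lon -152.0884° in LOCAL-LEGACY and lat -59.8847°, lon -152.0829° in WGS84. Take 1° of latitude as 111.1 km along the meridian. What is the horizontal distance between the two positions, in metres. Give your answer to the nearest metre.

Δφ = -59.8847° − -59.8817° = -0.0030°; Δλ = -152.0829° − -152.0884° = +0.0055°.
ΔN = Δφ × 111100 = -333.3 m; ΔE = Δλ × 111100 × cos(-59.8817°) = +0.0055 × 111100 × 0.501787 = 306.6 m.
Distance = √(ΔE² + ΔN²) = √(306.6² + (-333.3)²) = 452.9 m.

453 m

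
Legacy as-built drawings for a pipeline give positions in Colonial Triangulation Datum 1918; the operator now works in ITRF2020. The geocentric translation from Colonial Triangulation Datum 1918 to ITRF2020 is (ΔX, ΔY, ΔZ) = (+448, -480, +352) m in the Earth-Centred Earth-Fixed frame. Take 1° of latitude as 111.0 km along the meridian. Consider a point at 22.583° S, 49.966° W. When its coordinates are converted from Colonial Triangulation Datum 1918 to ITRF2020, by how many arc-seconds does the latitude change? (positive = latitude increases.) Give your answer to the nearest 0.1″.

sin φ = -0.384021, cos φ = 0.923324, sin λ = -0.765663, cos λ = 0.643242.
North component: ΔN = −sin φ cos λ·ΔX − sin φ sin λ·ΔY + cos φ·ΔZ = −(-0.384021)(0.643242)(448) − (-0.384021)(-0.765663)(-480) + (0.923324)(352) = 576.81 m.
1° of latitude spans 111000 m, so Δφ = 576.81 / 111000 × 3600 = 18.707″.

Δφ = 18.7″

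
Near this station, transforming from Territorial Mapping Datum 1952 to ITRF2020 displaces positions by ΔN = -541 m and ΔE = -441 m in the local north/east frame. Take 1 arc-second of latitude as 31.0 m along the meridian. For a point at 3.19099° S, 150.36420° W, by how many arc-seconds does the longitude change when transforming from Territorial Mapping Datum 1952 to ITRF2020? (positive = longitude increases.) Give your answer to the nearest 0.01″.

Δλ = -14.25″

At latitude -3.19099°, cos φ = 0.998450.
1″ of longitude at this latitude = 31.00 × cos φ = 30.9519 m, so Δλ = -441.0 / 30.9519 = -14.248″.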